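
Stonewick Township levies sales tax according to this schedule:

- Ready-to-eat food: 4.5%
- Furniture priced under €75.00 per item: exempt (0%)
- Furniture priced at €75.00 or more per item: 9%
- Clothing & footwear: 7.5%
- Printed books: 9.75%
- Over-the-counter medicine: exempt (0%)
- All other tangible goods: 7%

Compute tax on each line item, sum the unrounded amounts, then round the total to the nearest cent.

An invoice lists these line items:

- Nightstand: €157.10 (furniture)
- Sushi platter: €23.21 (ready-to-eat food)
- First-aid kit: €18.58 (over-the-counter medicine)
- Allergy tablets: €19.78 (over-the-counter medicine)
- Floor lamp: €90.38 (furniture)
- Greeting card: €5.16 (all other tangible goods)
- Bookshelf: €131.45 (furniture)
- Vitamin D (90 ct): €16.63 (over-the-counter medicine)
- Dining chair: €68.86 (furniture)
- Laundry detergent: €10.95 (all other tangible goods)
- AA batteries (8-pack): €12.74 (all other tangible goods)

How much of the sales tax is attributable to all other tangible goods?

Greeting card €5.16: all other tangible goods → 7% → €0.3612
Laundry detergent €10.95: all other tangible goods → 7% → €0.7665
AA batteries (8-pack) €12.74: all other tangible goods → 7% → €0.8918
Tax on all other tangible goods: unrounded sum = €2.0195 → €2.02

€2.02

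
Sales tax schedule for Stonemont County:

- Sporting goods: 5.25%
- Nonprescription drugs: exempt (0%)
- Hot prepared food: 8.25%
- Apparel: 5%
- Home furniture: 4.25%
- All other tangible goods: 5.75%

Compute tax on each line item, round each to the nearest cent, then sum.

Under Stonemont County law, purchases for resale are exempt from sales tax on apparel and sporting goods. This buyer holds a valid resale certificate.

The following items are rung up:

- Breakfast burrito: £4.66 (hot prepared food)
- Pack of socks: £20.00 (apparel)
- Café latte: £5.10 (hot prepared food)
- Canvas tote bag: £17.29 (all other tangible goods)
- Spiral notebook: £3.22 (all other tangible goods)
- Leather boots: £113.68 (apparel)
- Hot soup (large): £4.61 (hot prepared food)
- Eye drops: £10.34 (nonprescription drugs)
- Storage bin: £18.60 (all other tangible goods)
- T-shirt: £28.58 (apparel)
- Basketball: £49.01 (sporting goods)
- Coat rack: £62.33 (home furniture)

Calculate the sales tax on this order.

£6.08

Breakfast burrito £4.66: hot prepared food → 8.25% → £0.38
Pack of socks £20.00: apparel, buyer-exempt → 0% → £0.00
Café latte £5.10: hot prepared food → 8.25% → £0.42
Canvas tote bag £17.29: all other tangible goods → 5.75% → £0.99
Spiral notebook £3.22: all other tangible goods → 5.75% → £0.19
Leather boots £113.68: apparel, buyer-exempt → 0% → £0.00
Hot soup (large) £4.61: hot prepared food → 8.25% → £0.38
Eye drops £10.34: nonprescription drugs → 0% → £0.00
Storage bin £18.60: all other tangible goods → 5.75% → £1.07
T-shirt £28.58: apparel, buyer-exempt → 0% → £0.00
Basketball £49.01: sporting goods, buyer-exempt → 0% → £0.00
Coat rack £62.33: home furniture → 4.25% → £2.65
Total tax = £0.38 + £0.42 + £0.99 + £0.19 + £0.38 + £1.07 + £2.65 = £6.08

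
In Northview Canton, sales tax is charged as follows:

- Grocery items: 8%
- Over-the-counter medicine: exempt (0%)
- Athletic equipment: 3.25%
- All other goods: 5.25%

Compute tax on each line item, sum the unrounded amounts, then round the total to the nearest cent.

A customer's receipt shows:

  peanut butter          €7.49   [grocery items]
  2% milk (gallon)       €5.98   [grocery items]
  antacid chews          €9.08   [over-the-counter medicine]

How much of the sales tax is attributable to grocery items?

Peanut butter €7.49: grocery items → 8% → €0.5992
2% milk (gallon) €5.98: grocery items → 8% → €0.4784
Tax on grocery items: unrounded sum = €1.0776 → €1.08

€1.08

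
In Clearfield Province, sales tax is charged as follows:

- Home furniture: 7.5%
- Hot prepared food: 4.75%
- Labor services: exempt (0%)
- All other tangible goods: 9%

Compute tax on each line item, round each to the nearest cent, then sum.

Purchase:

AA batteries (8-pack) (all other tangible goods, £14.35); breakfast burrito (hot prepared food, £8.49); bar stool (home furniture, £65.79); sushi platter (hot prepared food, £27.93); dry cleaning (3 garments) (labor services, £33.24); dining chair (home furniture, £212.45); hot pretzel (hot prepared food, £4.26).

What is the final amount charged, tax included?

£390.59

AA batteries (8-pack) £14.35: all other tangible goods → 9% → £1.29
Breakfast burrito £8.49: hot prepared food → 4.75% → £0.40
Bar stool £65.79: home furniture → 7.5% → £4.93
Sushi platter £27.93: hot prepared food → 4.75% → £1.33
Dry cleaning (3 garments) £33.24: labor services → 0% → £0.00
Dining chair £212.45: home furniture → 7.5% → £15.93
Hot pretzel £4.26: hot prepared food → 4.75% → £0.20
Subtotal = £366.51; tax = £24.08; total due = £390.59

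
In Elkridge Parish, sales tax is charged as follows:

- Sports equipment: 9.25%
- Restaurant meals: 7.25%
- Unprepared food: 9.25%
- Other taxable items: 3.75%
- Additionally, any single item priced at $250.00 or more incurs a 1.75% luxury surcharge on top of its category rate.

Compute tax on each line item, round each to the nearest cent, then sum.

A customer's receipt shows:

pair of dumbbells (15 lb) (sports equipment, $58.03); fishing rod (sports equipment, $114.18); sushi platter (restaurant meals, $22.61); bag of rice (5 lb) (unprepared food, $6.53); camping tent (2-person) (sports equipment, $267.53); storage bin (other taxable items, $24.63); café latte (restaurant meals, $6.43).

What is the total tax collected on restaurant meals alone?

Sushi platter $22.61: restaurant meals → 7.25% → $1.64
Café latte $6.43: restaurant meals → 7.25% → $0.47
Tax on restaurant meals = $1.64 + $0.47 = $2.11

$2.11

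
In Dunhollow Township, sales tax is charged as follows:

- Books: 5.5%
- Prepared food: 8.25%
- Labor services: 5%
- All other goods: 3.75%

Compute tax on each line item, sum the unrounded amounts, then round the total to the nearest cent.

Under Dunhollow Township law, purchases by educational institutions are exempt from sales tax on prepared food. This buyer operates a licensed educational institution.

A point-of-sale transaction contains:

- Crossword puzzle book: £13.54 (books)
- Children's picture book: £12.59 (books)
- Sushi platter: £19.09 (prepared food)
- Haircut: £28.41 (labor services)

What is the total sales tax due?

£2.86

Crossword puzzle book £13.54: books → 5.5% → £0.7447
Children's picture book £12.59: books → 5.5% → £0.69245
Sushi platter £19.09: prepared food, buyer-exempt → 0% → £0.00
Haircut £28.41: labor services → 5% → £1.4205
Unrounded tax sum = £2.85765 → £2.86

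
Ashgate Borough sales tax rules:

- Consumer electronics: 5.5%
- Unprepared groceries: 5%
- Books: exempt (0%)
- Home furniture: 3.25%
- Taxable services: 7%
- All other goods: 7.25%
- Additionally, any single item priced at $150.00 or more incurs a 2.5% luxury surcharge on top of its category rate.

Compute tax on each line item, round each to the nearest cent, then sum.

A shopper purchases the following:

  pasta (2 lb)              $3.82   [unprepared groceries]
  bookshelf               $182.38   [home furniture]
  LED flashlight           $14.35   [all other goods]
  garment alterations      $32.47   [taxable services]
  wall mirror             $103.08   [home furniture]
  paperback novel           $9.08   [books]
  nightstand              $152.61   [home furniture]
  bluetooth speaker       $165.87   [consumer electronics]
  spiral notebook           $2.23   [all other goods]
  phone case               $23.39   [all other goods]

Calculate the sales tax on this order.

Pasta (2 lb) $3.82: unprepared groceries → 5% → $0.19
Bookshelf $182.38: home furniture → 3.25% + 2.5% surcharge = 5.75% → $10.49
LED flashlight $14.35: all other goods → 7.25% → $1.04
Garment alterations $32.47: taxable services → 7% → $2.27
Wall mirror $103.08: home furniture → 3.25% → $3.35
Paperback novel $9.08: books → 0% → $0.00
Nightstand $152.61: home furniture → 3.25% + 2.5% surcharge = 5.75% → $8.78
Bluetooth speaker $165.87: consumer electronics → 5.5% + 2.5% surcharge = 8% → $13.27
Spiral notebook $2.23: all other goods → 7.25% → $0.16
Phone case $23.39: all other goods → 7.25% → $1.70
Total tax = $0.19 + $10.49 + $1.04 + $2.27 + $3.35 + $8.78 + $13.27 + $0.16 + $1.70 = $41.25

$41.25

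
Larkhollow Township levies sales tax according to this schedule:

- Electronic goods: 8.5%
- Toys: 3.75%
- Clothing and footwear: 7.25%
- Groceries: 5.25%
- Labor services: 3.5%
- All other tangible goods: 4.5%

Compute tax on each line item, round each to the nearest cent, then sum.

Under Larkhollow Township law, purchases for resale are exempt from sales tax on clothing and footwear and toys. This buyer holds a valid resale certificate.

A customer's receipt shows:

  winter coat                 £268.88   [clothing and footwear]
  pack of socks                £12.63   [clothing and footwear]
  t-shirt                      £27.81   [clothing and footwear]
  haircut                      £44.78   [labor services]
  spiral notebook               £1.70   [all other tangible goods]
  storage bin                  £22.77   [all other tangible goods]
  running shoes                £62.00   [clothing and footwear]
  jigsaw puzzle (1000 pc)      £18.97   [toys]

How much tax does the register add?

£2.67

Winter coat £268.88: clothing and footwear, buyer-exempt → 0% → £0.00
Pack of socks £12.63: clothing and footwear, buyer-exempt → 0% → £0.00
T-shirt £27.81: clothing and footwear, buyer-exempt → 0% → £0.00
Haircut £44.78: labor services → 3.5% → £1.57
Spiral notebook £1.70: all other tangible goods → 4.5% → £0.08
Storage bin £22.77: all other tangible goods → 4.5% → £1.02
Running shoes £62.00: clothing and footwear, buyer-exempt → 0% → £0.00
Jigsaw puzzle (1000 pc) £18.97: toys, buyer-exempt → 0% → £0.00
Total tax = £1.57 + £0.08 + £1.02 = £2.67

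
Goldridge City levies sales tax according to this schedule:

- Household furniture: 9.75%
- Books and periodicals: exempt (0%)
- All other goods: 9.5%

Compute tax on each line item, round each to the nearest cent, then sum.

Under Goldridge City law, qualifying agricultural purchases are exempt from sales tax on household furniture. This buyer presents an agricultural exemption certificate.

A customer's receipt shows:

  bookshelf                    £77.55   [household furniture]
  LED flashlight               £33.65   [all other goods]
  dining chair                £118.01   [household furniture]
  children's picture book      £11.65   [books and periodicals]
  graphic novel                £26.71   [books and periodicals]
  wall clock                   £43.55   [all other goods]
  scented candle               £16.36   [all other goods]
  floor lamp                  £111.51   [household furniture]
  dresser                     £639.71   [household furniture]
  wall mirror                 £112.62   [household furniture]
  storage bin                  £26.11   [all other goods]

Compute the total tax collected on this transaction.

Bookshelf £77.55: household furniture, buyer-exempt → 0% → £0.00
LED flashlight £33.65: all other goods → 9.5% → £3.20
Dining chair £118.01: household furniture, buyer-exempt → 0% → £0.00
Children's picture book £11.65: books and periodicals → 0% → £0.00
Graphic novel £26.71: books and periodicals → 0% → £0.00
Wall clock £43.55: all other goods → 9.5% → £4.14
Scented candle £16.36: all other goods → 9.5% → £1.55
Floor lamp £111.51: household furniture, buyer-exempt → 0% → £0.00
Dresser £639.71: household furniture, buyer-exempt → 0% → £0.00
Wall mirror £112.62: household furniture, buyer-exempt → 0% → £0.00
Storage bin £26.11: all other goods → 9.5% → £2.48
Total tax = £3.20 + £4.14 + £1.55 + £2.48 = £11.37

£11.37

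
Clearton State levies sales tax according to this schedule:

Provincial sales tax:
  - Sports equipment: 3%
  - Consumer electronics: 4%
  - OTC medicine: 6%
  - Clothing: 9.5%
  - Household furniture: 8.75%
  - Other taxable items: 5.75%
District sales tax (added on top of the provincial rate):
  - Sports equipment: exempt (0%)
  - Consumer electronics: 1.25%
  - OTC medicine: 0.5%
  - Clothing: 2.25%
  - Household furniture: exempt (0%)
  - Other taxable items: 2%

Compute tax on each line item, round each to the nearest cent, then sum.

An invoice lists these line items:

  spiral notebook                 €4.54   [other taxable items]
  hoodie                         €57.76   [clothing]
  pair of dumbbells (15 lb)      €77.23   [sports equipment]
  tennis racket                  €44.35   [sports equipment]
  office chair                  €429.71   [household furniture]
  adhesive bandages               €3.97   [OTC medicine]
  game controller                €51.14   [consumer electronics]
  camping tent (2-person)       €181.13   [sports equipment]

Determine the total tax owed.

€56.76

Spiral notebook €4.54: other taxable items → 5.75% + 2% district = 7.75% → €0.35
Hoodie €57.76: clothing → 9.5% + 2.25% district = 11.75% → €6.79
Pair of dumbbells (15 lb) €77.23: sports equipment → 3% + 0% district = 3% → €2.32
Tennis racket €44.35: sports equipment → 3% + 0% district = 3% → €1.33
Office chair €429.71: household furniture → 8.75% + 0% district = 8.75% → €37.60
Adhesive bandages €3.97: OTC medicine → 6% + 0.5% district = 6.5% → €0.26
Game controller €51.14: consumer electronics → 4% + 1.25% district = 5.25% → €2.68
Camping tent (2-person) €181.13: sports equipment → 3% + 0% district = 3% → €5.43
Total tax = €0.35 + €6.79 + €2.32 + €1.33 + €37.60 + €0.26 + €2.68 + €5.43 = €56.76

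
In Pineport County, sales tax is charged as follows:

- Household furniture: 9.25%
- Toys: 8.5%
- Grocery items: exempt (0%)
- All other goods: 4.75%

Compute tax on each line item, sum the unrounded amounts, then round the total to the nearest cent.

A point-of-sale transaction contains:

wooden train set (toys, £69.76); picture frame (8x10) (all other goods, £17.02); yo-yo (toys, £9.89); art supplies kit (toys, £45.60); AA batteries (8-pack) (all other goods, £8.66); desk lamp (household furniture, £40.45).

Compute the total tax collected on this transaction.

Wooden train set £69.76: toys → 8.5% → £5.9296
Picture frame (8x10) £17.02: all other goods → 4.75% → £0.80845
Yo-yo £9.89: toys → 8.5% → £0.84065
Art supplies kit £45.60: toys → 8.5% → £3.876
AA batteries (8-pack) £8.66: all other goods → 4.75% → £0.41135
Desk lamp £40.45: household furniture → 9.25% → £3.741625
Unrounded tax sum = £15.607675 → £15.61

£15.61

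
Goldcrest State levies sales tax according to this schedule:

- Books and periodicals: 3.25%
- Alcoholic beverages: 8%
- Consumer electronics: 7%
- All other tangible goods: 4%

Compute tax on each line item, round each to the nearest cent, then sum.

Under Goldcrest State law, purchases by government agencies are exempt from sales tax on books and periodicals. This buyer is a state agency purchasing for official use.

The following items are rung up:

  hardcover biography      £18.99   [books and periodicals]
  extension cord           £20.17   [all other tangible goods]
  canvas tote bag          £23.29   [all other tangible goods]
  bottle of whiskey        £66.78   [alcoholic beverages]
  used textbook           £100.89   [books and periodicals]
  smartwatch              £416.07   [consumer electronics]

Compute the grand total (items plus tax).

Hardcover biography £18.99: books and periodicals, buyer-exempt → 0% → £0.00
Extension cord £20.17: all other tangible goods → 4% → £0.81
Canvas tote bag £23.29: all other tangible goods → 4% → £0.93
Bottle of whiskey £66.78: alcoholic beverages → 8% → £5.34
Used textbook £100.89: books and periodicals, buyer-exempt → 0% → £0.00
Smartwatch £416.07: consumer electronics → 7% → £29.12
Subtotal = £646.19; tax = £36.20; total due = £682.39

£682.39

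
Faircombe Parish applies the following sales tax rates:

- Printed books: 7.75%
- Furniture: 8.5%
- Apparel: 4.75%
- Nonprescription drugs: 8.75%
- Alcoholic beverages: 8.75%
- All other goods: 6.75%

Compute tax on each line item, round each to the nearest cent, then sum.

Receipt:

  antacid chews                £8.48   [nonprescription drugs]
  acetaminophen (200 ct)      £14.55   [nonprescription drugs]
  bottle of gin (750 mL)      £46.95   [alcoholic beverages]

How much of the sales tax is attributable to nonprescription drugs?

Antacid chews £8.48: nonprescription drugs → 8.75% → £0.74
Acetaminophen (200 ct) £14.55: nonprescription drugs → 8.75% → £1.27
Tax on nonprescription drugs = £0.74 + £1.27 = £2.01

£2.01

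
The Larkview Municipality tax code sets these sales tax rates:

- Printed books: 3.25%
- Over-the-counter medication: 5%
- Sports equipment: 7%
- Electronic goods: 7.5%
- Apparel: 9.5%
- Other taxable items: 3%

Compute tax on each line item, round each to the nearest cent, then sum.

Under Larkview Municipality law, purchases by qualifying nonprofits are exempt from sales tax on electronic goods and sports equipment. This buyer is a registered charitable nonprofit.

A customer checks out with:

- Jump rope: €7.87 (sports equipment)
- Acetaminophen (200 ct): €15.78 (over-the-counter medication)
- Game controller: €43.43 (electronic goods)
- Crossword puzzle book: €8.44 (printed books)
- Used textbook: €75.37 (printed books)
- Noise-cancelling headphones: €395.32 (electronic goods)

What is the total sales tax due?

€3.51

Jump rope €7.87: sports equipment, buyer-exempt → 0% → €0.00
Acetaminophen (200 ct) €15.78: over-the-counter medication → 5% → €0.79
Game controller €43.43: electronic goods, buyer-exempt → 0% → €0.00
Crossword puzzle book €8.44: printed books → 3.25% → €0.27
Used textbook €75.37: printed books → 3.25% → €2.45
Noise-cancelling headphones €395.32: electronic goods, buyer-exempt → 0% → €0.00
Total tax = €0.79 + €0.27 + €2.45 = €3.51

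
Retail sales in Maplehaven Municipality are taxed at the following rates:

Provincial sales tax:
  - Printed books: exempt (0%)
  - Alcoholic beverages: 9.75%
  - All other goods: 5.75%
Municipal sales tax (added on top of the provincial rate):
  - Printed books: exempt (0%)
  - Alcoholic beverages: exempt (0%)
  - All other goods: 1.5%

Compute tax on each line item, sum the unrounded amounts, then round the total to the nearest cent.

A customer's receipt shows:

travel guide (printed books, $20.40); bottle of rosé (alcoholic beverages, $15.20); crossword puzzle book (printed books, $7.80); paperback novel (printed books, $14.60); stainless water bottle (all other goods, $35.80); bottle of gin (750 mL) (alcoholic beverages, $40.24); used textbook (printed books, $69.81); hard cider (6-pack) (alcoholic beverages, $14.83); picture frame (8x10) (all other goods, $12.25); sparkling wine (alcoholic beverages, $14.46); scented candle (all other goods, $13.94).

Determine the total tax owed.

Travel guide $20.40: printed books → 0% + 0% municipal = 0% → $0.00
Bottle of rosé $15.20: alcoholic beverages → 9.75% + 0% municipal = 9.75% → $1.482
Crossword puzzle book $7.80: printed books → 0% + 0% municipal = 0% → $0.00
Paperback novel $14.60: printed books → 0% + 0% municipal = 0% → $0.00
Stainless water bottle $35.80: all other goods → 5.75% + 1.5% municipal = 7.25% → $2.5955
Bottle of gin (750 mL) $40.24: alcoholic beverages → 9.75% + 0% municipal = 9.75% → $3.9234
Used textbook $69.81: printed books → 0% + 0% municipal = 0% → $0.00
Hard cider (6-pack) $14.83: alcoholic beverages → 9.75% + 0% municipal = 9.75% → $1.445925
Picture frame (8x10) $12.25: all other goods → 5.75% + 1.5% municipal = 7.25% → $0.888125
Sparkling wine $14.46: alcoholic beverages → 9.75% + 0% municipal = 9.75% → $1.40985
Scented candle $13.94: all other goods → 5.75% + 1.5% municipal = 7.25% → $1.01065
Unrounded tax sum = $12.75545 → $12.76

$12.76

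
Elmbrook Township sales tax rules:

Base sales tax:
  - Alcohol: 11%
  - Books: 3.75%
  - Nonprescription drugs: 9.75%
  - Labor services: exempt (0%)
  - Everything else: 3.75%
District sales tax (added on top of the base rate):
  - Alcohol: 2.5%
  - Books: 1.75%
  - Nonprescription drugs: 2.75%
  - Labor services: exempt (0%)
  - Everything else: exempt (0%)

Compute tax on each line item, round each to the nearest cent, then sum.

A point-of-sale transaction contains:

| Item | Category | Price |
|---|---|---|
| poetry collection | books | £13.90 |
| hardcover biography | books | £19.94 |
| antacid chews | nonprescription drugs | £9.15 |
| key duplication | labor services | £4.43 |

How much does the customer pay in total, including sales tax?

£50.42

Poetry collection £13.90: books → 3.75% + 1.75% district = 5.5% → £0.76
Hardcover biography £19.94: books → 3.75% + 1.75% district = 5.5% → £1.10
Antacid chews £9.15: nonprescription drugs → 9.75% + 2.75% district = 12.5% → £1.14
Key duplication £4.43: labor services → 0% + 0% district = 0% → £0.00
Subtotal = £47.42; tax = £3.00; total due = £50.42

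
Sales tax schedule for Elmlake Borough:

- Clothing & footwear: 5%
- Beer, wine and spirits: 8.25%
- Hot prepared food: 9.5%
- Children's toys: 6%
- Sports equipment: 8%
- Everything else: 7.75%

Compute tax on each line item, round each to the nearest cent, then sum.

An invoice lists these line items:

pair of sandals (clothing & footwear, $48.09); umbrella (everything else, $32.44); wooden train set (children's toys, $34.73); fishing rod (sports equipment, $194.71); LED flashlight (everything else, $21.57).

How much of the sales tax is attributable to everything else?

Umbrella $32.44: everything else → 7.75% → $2.51
LED flashlight $21.57: everything else → 7.75% → $1.67
Tax on everything else = $2.51 + $1.67 = $4.18

$4.18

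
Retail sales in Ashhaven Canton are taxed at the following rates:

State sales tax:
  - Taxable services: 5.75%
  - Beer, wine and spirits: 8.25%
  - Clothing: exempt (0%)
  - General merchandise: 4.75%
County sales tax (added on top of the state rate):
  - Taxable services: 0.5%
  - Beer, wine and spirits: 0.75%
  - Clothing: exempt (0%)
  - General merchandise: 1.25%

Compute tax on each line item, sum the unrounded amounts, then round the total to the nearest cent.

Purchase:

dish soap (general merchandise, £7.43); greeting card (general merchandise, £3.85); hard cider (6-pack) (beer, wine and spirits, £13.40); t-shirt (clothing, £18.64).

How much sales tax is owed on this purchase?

Dish soap £7.43: general merchandise → 4.75% + 1.25% county = 6% → £0.4458
Greeting card £3.85: general merchandise → 4.75% + 1.25% county = 6% → £0.231
Hard cider (6-pack) £13.40: beer, wine and spirits → 8.25% + 0.75% county = 9% → £1.206
T-shirt £18.64: clothing → 0% + 0% county = 0% → £0.00
Unrounded tax sum = £1.8828 → £1.88

£1.88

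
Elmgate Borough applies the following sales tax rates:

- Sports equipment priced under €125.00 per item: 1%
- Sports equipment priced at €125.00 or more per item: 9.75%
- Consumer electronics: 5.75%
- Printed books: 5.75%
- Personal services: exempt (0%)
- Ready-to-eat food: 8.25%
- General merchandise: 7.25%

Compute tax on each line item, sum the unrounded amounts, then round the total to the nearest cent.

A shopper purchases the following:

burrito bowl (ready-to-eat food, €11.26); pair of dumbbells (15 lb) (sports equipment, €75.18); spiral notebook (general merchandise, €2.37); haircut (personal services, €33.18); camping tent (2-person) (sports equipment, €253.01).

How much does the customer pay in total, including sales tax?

Burrito bowl €11.26: ready-to-eat food → 8.25% → €0.92895
Pair of dumbbells (15 lb) €75.18: sports equipment, under €125.00 → 1% → €0.7518
Spiral notebook €2.37: general merchandise → 7.25% → €0.171825
Haircut €33.18: personal services → 0% → €0.00
Camping tent (2-person) €253.01: sports equipment, €125.00 or more → 9.75% → €24.668475
Subtotal = €375.00; unrounded tax = €26.52105 → €26.52; total due = €401.52

€401.52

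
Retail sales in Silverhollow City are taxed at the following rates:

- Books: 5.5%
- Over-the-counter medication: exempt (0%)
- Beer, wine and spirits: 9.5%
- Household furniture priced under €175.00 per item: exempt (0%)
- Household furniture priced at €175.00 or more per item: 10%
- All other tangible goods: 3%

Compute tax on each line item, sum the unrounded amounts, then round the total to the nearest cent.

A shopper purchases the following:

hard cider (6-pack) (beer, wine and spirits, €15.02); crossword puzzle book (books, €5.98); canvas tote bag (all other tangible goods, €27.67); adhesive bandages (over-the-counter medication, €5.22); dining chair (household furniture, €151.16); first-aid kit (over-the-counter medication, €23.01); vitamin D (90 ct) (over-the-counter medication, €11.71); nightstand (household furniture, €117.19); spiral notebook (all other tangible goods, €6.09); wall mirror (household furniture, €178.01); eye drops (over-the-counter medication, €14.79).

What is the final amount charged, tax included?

Hard cider (6-pack) €15.02: beer, wine and spirits → 9.5% → €1.4269
Crossword puzzle book €5.98: books → 5.5% → €0.3289
Canvas tote bag €27.67: all other tangible goods → 3% → €0.8301
Adhesive bandages €5.22: over-the-counter medication → 0% → €0.00
Dining chair €151.16: household furniture, under €175.00 → 0% → €0.00
First-aid kit €23.01: over-the-counter medication → 0% → €0.00
Vitamin D (90 ct) €11.71: over-the-counter medication → 0% → €0.00
Nightstand €117.19: household furniture, under €175.00 → 0% → €0.00
Spiral notebook €6.09: all other tangible goods → 3% → €0.1827
Wall mirror €178.01: household furniture, €175.00 or more → 10% → €17.801
Eye drops €14.79: over-the-counter medication → 0% → €0.00
Subtotal = €555.85; unrounded tax = €20.5696 → €20.57; total due = €576.42

€576.42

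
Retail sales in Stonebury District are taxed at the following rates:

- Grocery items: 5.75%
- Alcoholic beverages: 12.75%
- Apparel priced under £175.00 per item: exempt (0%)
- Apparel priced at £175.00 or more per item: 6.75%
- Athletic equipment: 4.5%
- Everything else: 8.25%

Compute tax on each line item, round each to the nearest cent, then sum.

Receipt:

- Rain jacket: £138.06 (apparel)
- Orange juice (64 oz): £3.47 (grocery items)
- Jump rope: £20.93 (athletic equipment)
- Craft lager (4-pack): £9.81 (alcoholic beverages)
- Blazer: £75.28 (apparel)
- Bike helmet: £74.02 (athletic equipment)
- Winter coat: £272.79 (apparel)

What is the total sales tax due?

£24.13

Rain jacket £138.06: apparel, under £175.00 → 0% → £0.00
Orange juice (64 oz) £3.47: grocery items → 5.75% → £0.20
Jump rope £20.93: athletic equipment → 4.5% → £0.94
Craft lager (4-pack) £9.81: alcoholic beverages → 12.75% → £1.25
Blazer £75.28: apparel, under £175.00 → 0% → £0.00
Bike helmet £74.02: athletic equipment → 4.5% → £3.33
Winter coat £272.79: apparel, £175.00 or more → 6.75% → £18.41
Total tax = £0.20 + £0.94 + £1.25 + £3.33 + £18.41 = £24.13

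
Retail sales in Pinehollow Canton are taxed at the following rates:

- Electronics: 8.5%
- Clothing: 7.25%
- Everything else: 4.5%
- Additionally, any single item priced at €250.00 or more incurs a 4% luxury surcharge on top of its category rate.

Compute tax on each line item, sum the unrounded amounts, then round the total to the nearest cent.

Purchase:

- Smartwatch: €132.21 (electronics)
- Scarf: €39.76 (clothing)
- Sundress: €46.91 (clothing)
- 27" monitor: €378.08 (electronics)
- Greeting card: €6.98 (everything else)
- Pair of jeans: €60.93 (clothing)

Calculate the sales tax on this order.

Smartwatch €132.21: electronics → 8.5% → €11.23785
Scarf €39.76: clothing → 7.25% → €2.8826
Sundress €46.91: clothing → 7.25% → €3.400975
27" monitor €378.08: electronics → 8.5% + 4% surcharge = 12.5% → €47.26
Greeting card €6.98: everything else → 4.5% → €0.3141
Pair of jeans €60.93: clothing → 7.25% → €4.417425
Unrounded tax sum = €69.51295 → €69.51

€69.51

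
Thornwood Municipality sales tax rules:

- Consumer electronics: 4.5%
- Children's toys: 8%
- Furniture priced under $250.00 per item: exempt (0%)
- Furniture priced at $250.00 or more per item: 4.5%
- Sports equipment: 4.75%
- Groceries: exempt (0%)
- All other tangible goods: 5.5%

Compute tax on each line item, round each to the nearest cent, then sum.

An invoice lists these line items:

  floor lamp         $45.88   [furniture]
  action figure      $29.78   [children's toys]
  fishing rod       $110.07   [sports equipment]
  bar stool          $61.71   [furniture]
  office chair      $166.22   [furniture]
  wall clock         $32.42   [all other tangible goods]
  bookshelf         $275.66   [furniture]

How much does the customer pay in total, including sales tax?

Floor lamp $45.88: furniture, under $250.00 → 0% → $0.00
Action figure $29.78: children's toys → 8% → $2.38
Fishing rod $110.07: sports equipment → 4.75% → $5.23
Bar stool $61.71: furniture, under $250.00 → 0% → $0.00
Office chair $166.22: furniture, under $250.00 → 0% → $0.00
Wall clock $32.42: all other tangible goods → 5.5% → $1.78
Bookshelf $275.66: furniture, $250.00 or more → 4.5% → $12.40
Subtotal = $721.74; tax = $21.79; total due = $743.53

$743.53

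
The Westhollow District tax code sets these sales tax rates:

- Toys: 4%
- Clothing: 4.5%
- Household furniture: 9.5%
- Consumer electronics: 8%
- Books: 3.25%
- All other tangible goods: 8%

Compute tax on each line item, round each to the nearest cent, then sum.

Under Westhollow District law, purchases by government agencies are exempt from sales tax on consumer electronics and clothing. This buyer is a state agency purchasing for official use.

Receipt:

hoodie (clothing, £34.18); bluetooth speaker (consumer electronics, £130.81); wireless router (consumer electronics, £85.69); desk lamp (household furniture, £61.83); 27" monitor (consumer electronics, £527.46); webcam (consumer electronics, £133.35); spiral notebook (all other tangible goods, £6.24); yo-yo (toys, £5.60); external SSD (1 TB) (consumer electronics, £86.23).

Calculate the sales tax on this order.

£6.59

Hoodie £34.18: clothing, buyer-exempt → 0% → £0.00
Bluetooth speaker £130.81: consumer electronics, buyer-exempt → 0% → £0.00
Wireless router £85.69: consumer electronics, buyer-exempt → 0% → £0.00
Desk lamp £61.83: household furniture → 9.5% → £5.87
27" monitor £527.46: consumer electronics, buyer-exempt → 0% → £0.00
Webcam £133.35: consumer electronics, buyer-exempt → 0% → £0.00
Spiral notebook £6.24: all other tangible goods → 8% → £0.50
Yo-yo £5.60: toys → 4% → £0.22
External SSD (1 TB) £86.23: consumer electronics, buyer-exempt → 0% → £0.00
Total tax = £5.87 + £0.50 + £0.22 = £6.59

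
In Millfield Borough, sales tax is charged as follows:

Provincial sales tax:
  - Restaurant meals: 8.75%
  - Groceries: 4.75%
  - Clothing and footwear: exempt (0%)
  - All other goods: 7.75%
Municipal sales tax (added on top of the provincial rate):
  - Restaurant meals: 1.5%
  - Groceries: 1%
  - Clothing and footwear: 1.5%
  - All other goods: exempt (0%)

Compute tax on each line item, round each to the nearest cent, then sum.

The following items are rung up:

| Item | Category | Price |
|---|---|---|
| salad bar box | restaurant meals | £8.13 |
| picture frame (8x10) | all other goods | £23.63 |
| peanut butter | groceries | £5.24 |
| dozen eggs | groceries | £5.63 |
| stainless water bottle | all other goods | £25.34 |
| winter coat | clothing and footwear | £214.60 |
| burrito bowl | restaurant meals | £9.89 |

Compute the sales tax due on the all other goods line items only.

Picture frame (8x10) £23.63: all other goods → 7.75% + 0% municipal = 7.75% → £1.83
Stainless water bottle £25.34: all other goods → 7.75% + 0% municipal = 7.75% → £1.96
Tax on all other goods = £1.83 + £1.96 = £3.79

£3.79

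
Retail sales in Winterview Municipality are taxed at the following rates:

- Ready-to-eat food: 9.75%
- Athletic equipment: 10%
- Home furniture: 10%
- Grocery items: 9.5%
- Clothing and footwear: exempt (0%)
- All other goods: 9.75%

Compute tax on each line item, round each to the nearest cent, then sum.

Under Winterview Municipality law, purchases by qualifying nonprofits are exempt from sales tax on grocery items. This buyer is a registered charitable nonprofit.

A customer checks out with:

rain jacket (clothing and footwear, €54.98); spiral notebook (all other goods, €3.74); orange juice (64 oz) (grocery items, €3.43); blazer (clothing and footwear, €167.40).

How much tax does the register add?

€0.36

Rain jacket €54.98: clothing and footwear → 0% → €0.00
Spiral notebook €3.74: all other goods → 9.75% → €0.36
Orange juice (64 oz) €3.43: grocery items, buyer-exempt → 0% → €0.00
Blazer €167.40: clothing and footwear → 0% → €0.00
Total tax = €0.36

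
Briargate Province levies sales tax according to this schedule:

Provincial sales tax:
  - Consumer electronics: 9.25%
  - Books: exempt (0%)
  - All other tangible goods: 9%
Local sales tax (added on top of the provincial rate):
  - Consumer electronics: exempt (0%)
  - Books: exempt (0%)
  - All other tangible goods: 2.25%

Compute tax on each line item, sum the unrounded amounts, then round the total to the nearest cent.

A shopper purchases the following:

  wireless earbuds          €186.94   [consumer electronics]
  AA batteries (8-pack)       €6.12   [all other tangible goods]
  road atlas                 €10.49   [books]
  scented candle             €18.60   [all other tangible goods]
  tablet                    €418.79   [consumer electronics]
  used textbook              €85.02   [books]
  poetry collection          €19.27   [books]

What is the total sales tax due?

€58.81

Wireless earbuds €186.94: consumer electronics → 9.25% + 0% local = 9.25% → €17.29195
AA batteries (8-pack) €6.12: all other tangible goods → 9% + 2.25% local = 11.25% → €0.6885
Road atlas €10.49: books → 0% + 0% local = 0% → €0.00
Scented candle €18.60: all other tangible goods → 9% + 2.25% local = 11.25% → €2.0925
Tablet €418.79: consumer electronics → 9.25% + 0% local = 9.25% → €38.738075
Used textbook €85.02: books → 0% + 0% local = 0% → €0.00
Poetry collection €19.27: books → 0% + 0% local = 0% → €0.00
Unrounded tax sum = €58.811025 → €58.81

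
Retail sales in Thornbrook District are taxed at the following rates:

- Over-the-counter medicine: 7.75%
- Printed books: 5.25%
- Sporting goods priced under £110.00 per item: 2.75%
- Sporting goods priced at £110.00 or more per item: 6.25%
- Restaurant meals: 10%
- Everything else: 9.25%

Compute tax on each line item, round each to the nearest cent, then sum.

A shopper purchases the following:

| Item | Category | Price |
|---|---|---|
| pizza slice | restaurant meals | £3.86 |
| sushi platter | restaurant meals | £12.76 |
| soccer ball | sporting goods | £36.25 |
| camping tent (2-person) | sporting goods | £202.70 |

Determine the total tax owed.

£15.34

Pizza slice £3.86: restaurant meals → 10% → £0.39
Sushi platter £12.76: restaurant meals → 10% → £1.28
Soccer ball £36.25: sporting goods, under £110.00 → 2.75% → £1.00
Camping tent (2-person) £202.70: sporting goods, £110.00 or more → 6.25% → £12.67
Total tax = £0.39 + £1.28 + £1.00 + £12.67 = £15.34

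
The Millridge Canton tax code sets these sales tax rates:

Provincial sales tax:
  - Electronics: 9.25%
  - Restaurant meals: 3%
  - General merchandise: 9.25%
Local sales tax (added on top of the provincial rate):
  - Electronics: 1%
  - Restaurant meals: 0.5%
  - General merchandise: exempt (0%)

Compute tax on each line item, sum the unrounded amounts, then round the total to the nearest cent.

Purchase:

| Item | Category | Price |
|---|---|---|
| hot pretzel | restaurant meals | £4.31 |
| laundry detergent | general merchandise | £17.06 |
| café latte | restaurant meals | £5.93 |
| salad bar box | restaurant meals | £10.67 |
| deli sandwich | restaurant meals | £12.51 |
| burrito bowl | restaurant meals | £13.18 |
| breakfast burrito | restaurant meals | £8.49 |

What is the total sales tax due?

£3.51

Hot pretzel £4.31: restaurant meals → 3% + 0.5% local = 3.5% → £0.15085
Laundry detergent £17.06: general merchandise → 9.25% + 0% local = 9.25% → £1.57805
Café latte £5.93: restaurant meals → 3% + 0.5% local = 3.5% → £0.20755
Salad bar box £10.67: restaurant meals → 3% + 0.5% local = 3.5% → £0.37345
Deli sandwich £12.51: restaurant meals → 3% + 0.5% local = 3.5% → £0.43785
Burrito bowl £13.18: restaurant meals → 3% + 0.5% local = 3.5% → £0.4613
Breakfast burrito £8.49: restaurant meals → 3% + 0.5% local = 3.5% → £0.29715
Unrounded tax sum = £3.5062 → £3.51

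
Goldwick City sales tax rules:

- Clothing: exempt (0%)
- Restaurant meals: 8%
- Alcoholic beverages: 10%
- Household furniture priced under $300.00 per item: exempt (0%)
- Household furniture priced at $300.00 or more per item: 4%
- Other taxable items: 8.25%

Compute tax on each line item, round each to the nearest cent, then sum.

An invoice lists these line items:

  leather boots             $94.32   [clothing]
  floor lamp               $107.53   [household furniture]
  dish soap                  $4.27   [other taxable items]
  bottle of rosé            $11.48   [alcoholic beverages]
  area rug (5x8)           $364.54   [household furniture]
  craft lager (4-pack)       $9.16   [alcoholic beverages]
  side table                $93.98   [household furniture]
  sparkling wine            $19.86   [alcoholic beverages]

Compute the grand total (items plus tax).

Leather boots $94.32: clothing → 0% → $0.00
Floor lamp $107.53: household furniture, under $300.00 → 0% → $0.00
Dish soap $4.27: other taxable items → 8.25% → $0.35
Bottle of rosé $11.48: alcoholic beverages → 10% → $1.15
Area rug (5x8) $364.54: household furniture, $300.00 or more → 4% → $14.58
Craft lager (4-pack) $9.16: alcoholic beverages → 10% → $0.92
Side table $93.98: household furniture, under $300.00 → 0% → $0.00
Sparkling wine $19.86: alcoholic beverages → 10% → $1.99
Subtotal = $705.14; tax = $18.99; total due = $724.13

$724.13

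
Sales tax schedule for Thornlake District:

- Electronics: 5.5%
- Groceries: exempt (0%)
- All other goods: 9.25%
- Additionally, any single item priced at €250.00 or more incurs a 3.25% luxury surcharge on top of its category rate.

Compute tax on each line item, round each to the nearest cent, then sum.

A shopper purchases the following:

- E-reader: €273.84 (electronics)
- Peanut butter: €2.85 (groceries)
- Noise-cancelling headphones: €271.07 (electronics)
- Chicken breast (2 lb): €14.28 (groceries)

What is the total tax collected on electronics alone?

E-reader €273.84: electronics → 5.5% + 3.25% surcharge = 8.75% → €23.96
Noise-cancelling headphones €271.07: electronics → 5.5% + 3.25% surcharge = 8.75% → €23.72
Tax on electronics = €23.96 + €23.72 = €47.68

€47.68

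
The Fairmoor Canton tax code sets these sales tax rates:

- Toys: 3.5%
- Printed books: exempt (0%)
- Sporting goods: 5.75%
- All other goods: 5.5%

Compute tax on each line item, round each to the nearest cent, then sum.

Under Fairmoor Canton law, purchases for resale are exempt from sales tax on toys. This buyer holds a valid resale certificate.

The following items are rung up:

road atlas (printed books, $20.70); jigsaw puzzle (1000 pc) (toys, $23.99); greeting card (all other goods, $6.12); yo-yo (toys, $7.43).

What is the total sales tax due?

Road atlas $20.70: printed books → 0% → $0.00
Jigsaw puzzle (1000 pc) $23.99: toys, buyer-exempt → 0% → $0.00
Greeting card $6.12: all other goods → 5.5% → $0.34
Yo-yo $7.43: toys, buyer-exempt → 0% → $0.00
Total tax = $0.34

$0.34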